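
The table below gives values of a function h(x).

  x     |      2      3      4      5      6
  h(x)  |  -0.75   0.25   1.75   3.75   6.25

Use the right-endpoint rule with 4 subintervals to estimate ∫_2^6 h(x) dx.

12

Δx = 1.
Sum = 1·[0.25 + 1.75 + 3.75 + 6.25] = 12.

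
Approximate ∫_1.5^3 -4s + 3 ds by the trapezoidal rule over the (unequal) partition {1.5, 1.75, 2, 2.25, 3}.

Subinterval widths: 0.25, 0.25, 0.25, 0.75.
f(1.5) = -3, f(1.75) = -4, f(2) = -5, f(2.25) = -6, f(3) = -9.
On each subinterval the trapezoid contributes (Δs_i/2)·[f(s_{i-1}) + f(s_i)].
Sum = -9.

-9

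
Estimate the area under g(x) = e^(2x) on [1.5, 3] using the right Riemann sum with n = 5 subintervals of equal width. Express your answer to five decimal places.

254.88906

Δx = (3 − 1.5)/5 = 0.3.
Right endpoints: 1.8, 2.1, 2.4, 2.7, 3.
g(1.8) ≈ 36.59823, g(2.1) ≈ 66.68633, g(2.4) ≈ 121.51042, g(2.7) ≈ 221.40642, g(3) ≈ 403.42879.
Sum = Δx · [g(1.8) + g(2.1) + g(2.4) + g(2.7) + g(3)].
Sum ≈ 254.88906.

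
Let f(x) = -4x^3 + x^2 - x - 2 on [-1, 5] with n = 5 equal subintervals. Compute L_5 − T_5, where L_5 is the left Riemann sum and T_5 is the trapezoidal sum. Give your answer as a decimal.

L_5 = -347.52.
T_5 = -639.12.
L_5 − T_5 = 291.6.

291.6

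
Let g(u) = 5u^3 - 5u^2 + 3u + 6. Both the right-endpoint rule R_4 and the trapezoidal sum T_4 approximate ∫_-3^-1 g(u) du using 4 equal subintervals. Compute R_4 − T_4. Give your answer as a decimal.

R_4 = -102.25.
T_4 = -146.25.
R_4 − T_4 = 44.

44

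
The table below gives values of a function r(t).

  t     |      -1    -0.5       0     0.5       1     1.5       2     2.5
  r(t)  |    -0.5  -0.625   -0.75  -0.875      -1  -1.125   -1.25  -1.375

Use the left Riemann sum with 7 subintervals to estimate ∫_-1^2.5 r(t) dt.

Δt = 0.5.
Sum = 0.5·[(-0.5) + (-0.625) + (-0.75) + (-0.875) + (-1) + (-1.125) + (-1.25)] = -3.0625.

-3.0625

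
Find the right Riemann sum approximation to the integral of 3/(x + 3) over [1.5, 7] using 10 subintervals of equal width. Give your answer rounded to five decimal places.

2.29766

Δx = (7 − 1.5)/10 = 0.55.
Right endpoints: 2.05, 2.6, 3.15, 3.7, 4.25, 4.8, 5.35, 5.9, 6.45, 7.
f(2.05) = 60/101, f(2.6) = 15/28, f(3.15) = 20/41, f(3.7) = 30/67, f(4.25) = 12/29, f(4.8) = 5/13, f(5.35) = 60/167, f(5.9) = 30/89, f(6.45) = 20/63, f(7) = 0.3.
Sum = Δx · [f(2.05) + f(2.6) + f(3.15) + ...].
Sum ≈ 2.29766.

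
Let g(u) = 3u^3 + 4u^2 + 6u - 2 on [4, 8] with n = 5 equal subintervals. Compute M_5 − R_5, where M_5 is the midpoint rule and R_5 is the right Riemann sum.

M_5 = 3600.96.
R_5 = 4262.08.
M_5 − R_5 = -661.12.

-661.12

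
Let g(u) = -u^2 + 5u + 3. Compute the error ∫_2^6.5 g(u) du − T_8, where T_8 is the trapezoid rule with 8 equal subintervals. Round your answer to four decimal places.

Exact integral: ∫_2^6.5 g(u) du = 20.25.
T_8 ≈ 20.012695.
Error ≈ 20.25 − 20.012695 ≈ 0.2373.

0.2373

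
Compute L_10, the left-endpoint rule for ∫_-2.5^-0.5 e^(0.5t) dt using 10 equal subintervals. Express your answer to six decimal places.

Δt = (-0.5 − (-2.5))/10 = 0.2.
Left endpoints: -2.5, -2.3, -2.1, -1.9, -1.7, -1.5, -1.3, -1.1, -0.9, -0.7.
f(-2.5) ≈ 0.286505, f(-2.3) ≈ 0.316637, f(-2.1) ≈ 0.349938, f(-1.9) ≈ 0.386741, f(-1.7) ≈ 0.427415, f(-1.5) ≈ 0.472367, f(-1.3) ≈ 0.522046, f(-1.1) ≈ 0.576950, f(-0.9) ≈ 0.637628, f(-0.7) ≈ 0.704688.
Sum = Δt · [f(-2.5) + f(-2.3) + f(-2.1) + ...].
Sum ≈ 0.936183.

0.936183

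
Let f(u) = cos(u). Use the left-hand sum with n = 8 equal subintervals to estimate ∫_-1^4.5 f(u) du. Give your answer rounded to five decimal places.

Δu = (4.5 − (-1))/8 = 0.6875.
Left endpoints: -1, -0.3125, 0.375, 1.0625, 1.75, 2.4375, 3.125, 3.8125.
f(-1) ≈ 0.54030, f(-0.3125) ≈ 0.95157, f(0.375) ≈ 0.93051, f(1.0625) ≈ 0.48669, f(1.75) ≈ -0.17825, f(2.4375) ≈ -0.76220, f(3.125) ≈ -0.99986, f(3.8125) ≈ -0.78326.
Sum = Δu · [f(-1) + f(-0.3125) + f(0.375) + ...].
Sum ≈ 0.12753.

0.12753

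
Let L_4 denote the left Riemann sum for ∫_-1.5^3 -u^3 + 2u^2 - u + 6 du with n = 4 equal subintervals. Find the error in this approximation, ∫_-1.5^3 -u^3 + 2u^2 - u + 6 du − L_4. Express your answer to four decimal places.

Exact integral: ∫_-1.5^3 f(u) du = 24.890625.
L_4 ≈ 36.676758.
Error ≈ 24.890625 − 36.676758 ≈ -11.7861.

-11.7861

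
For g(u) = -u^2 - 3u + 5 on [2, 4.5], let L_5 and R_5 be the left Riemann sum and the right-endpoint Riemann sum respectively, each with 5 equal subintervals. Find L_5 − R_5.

L_5 = -33.75.
R_5 = -45.625.
L_5 − R_5 = 11.875.

11.875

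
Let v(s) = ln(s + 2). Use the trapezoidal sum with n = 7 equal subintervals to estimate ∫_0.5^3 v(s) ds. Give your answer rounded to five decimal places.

3.25434

Δs = (3 − 0.5)/7 = 5/14.
v(0.5) ≈ 0.91629, v(6/7) ≈ 1.04982, v(17/14) ≈ 1.16761, v(11/7) ≈ 1.27297, v(27/14) ≈ 1.36828, v(16/7) ≈ 1.45529, v(37/14) ≈ 1.53533, v(3) ≈ 1.60944.
T_7 = (Δs/2)·[v(s_0) + 2v(s_1) + ... + 2v(s_{6}) + v(s_7)].
Sum ≈ 3.25434.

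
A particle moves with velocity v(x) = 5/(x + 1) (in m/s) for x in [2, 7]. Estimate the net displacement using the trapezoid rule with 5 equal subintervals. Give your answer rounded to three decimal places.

Δx = (7 − 2)/5 = 1.
v(2) = 5/3, v(3) = 1.25, v(4) = 1, v(5) = 5/6, v(6) = 5/7, v(7) = 0.625.
T_5 = (Δx/2)·[v(x_0) + 2v(x_1) + ... + 2v(x_{4}) + v(x_5)].
Sum ≈ 4.943.

4.943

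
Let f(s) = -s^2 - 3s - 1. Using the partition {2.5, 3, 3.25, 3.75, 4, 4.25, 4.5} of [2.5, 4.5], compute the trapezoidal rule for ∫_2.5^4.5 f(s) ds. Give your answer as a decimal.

-48.21875

Subinterval widths: 0.5, 0.25, 0.5, 0.25, 0.25, 0.25.
f(2.5) = -14.75, f(3) = -19, f(3.25) = -21.3125, f(3.75) = -26.3125, f(4) = -29, f(4.25) = -31.8125, f(4.5) = -34.75.
On each subinterval the trapezoid contributes (Δs_i/2)·[f(s_{i-1}) + f(s_i)].
Sum = -48.21875.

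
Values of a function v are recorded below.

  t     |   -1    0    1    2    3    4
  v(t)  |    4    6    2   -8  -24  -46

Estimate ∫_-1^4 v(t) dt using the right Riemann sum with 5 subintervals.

-70

Δt = 1.
Sum = 1·[6 + 2 + (-8) + (-24) + (-46)] = -70.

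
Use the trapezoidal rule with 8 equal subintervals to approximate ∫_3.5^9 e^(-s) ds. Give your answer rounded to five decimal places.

Δs = (9 − 3.5)/8 = 0.6875.
f(3.5) ≈ 0.03020, f(4.1875) ≈ 0.01518, f(4.875) ≈ 0.00764, f(5.5625) ≈ 0.00384, f(6.25) ≈ 0.00193, f(6.9375) ≈ 0.00097, f(7.625) ≈ 0.00049, f(8.3125) ≈ 0.00025, f(9) ≈ 0.00012.
T_8 = (Δs/2)·[f(s_0) + 2f(s_1) + ... + 2f(s_{7}) + f(s_8)].
Sum ≈ 0.03125.

0.03125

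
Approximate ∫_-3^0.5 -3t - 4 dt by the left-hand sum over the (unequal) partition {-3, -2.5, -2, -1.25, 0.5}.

Subinterval widths: 0.5, 0.5, 0.75, 1.75.
Left endpoints: -3, -2.5, -2, -1.25.
f(-3) = 5, f(-2.5) = 3.5, f(-2) = 2, f(-1.25) = -0.25.
Sum = Σ Δt_i · f(t_i).
Sum = 5.3125.

5.3125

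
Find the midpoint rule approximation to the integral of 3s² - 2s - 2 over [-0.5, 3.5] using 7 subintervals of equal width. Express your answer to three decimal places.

22.673

Δs = (3.5 − (-0.5))/7 = 4/7.
Midpoints: -3/14, 5/14, 13/14, 1.5, 29/14, 37/14, 45/14.
f(-3/14) = -281/196, f(5/14) = -457/196, f(13/14) = -249/196, f(1.5) = 1.75, f(29/14) = 1319/196, f(37/14) = 2679/196, f(45/14) = 4423/196.
Sum = Δs · [f(-3/14) + f(5/14) + f(13/14) + ...].
Sum ≈ 22.673.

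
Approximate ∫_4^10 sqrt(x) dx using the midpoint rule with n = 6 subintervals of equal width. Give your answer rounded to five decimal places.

Δx = (10 − 4)/6 = 1.
Midpoints: 4.5, 5.5, 6.5, 7.5, 8.5, 9.5.
f(4.5) ≈ 2.12132, f(5.5) ≈ 2.34521, f(6.5) ≈ 2.54951, f(7.5) ≈ 2.73861, f(8.5) ≈ 2.91548, f(9.5) ≈ 3.08221.
Sum = Δx · [f(4.5) + f(5.5) + f(6.5) + ...].
Sum ≈ 15.75233.

15.75233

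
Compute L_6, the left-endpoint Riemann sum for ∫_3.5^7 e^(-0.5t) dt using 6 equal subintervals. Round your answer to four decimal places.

0.3311

Δt = (7 − 3.5)/6 = 7/12.
Left endpoints: 3.5, 49/12, 14/3, 5.25, 35/6, 77/12.
f(3.5) ≈ 0.1738, f(49/12) ≈ 0.1298, f(14/3) ≈ 0.0970, f(5.25) ≈ 0.0724, f(35/6) ≈ 0.0541, f(77/12) ≈ 0.0404.
Sum = Δt · [f(3.5) + f(49/12) + f(14/3) + ...].
Sum ≈ 0.3311.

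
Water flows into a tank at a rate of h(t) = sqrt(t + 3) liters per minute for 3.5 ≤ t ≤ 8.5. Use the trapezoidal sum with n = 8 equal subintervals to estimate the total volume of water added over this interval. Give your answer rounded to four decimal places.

14.9495

Δt = (8.5 − 3.5)/8 = 0.625.
h(3.5) ≈ 2.5495, h(4.125) ≈ 2.6693, h(4.75) ≈ 2.7839, h(5.375) ≈ 2.8940, h(6) ≈ 3.0000, h(6.625) ≈ 3.1024, h(7.25) ≈ 3.2016, h(7.875) ≈ 3.2977, h(8.5) ≈ 3.3912.
T_8 = (Δt/2)·[h(t_0) + 2h(t_1) + ... + 2h(t_{7}) + h(t_8)].
Sum ≈ 14.9495.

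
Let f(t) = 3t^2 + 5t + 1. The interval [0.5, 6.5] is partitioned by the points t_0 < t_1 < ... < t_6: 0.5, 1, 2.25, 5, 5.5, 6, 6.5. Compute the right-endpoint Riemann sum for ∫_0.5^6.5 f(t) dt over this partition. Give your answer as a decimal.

525.796875

Subinterval widths: 0.5, 1.25, 2.75, 0.5, 0.5, 0.5.
Right endpoints: 1, 2.25, 5, 5.5, 6, 6.5.
f(1) = 9, f(2.25) = 27.4375, f(5) = 101, f(5.5) = 119.25, f(6) = 139, f(6.5) = 160.25.
Sum = Σ Δt_i · f(t_i).
Sum = 525.796875.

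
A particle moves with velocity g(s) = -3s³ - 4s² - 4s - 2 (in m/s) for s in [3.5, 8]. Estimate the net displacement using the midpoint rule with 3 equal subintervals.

-3650.4140625

Δs = (8 − 3.5)/3 = 1.5.
Midpoints: 4.25, 5.75, 7.25.
g(4.25) = -321.546875, g(5.75) = -727.578125, g(7.25) = -1384.484375.
Sum = Δs · [g(4.25) + g(5.75) + g(7.25)].
Sum = -3650.4140625.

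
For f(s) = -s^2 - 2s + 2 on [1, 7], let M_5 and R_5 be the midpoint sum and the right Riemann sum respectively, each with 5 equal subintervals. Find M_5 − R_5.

38.16

M_5 = -149.28.
R_5 = -187.44.
M_5 − R_5 = 38.16.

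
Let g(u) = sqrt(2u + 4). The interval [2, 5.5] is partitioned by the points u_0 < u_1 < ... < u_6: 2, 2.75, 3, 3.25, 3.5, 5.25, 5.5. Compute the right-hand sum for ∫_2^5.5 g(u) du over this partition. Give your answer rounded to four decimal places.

Subinterval widths: 0.75, 0.25, 0.25, 0.25, 1.75, 0.25.
Right endpoints: 2.75, 3, 3.25, 3.5, 5.25, 5.5.
g(2.75) ≈ 3.0822, g(3) ≈ 3.1623, g(3.25) ≈ 3.2404, g(3.5) ≈ 3.3166, g(5.25) ≈ 3.8079, g(5.5) ≈ 3.8730.
Sum = Σ Δu_i · g(u_i).
Sum ≈ 12.3735.

12.3735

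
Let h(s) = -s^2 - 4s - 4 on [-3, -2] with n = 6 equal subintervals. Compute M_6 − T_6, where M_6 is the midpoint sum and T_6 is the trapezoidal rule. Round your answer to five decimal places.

0.00694

M_6 ≈ -0.3310185.
T_6 ≈ -0.3379630.
M_6 − T_6 ≈ 0.00694.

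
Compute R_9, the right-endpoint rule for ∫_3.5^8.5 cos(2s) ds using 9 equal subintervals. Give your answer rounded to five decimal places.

Δs = (8.5 − 3.5)/9 = 5/9.
Right endpoints: 73/18, 83/18, 31/6, 103/18, 113/18, 41/6, 133/18, 143/18, 8.5.
f(73/18) ≈ -0.25431, f(83/18) ≈ -0.97956, f(31/6) ≈ -0.61489, f(103/18) ≈ 0.43395, f(113/18) ≈ 0.99994, f(41/6) ≈ 0.45333, f(133/18) ≈ -0.59769, f(143/18) ≈ -0.98368, f(8.5) ≈ -0.27516.
Sum = Δs · [f(73/18) + f(83/18) + f(31/6) + ...].
Sum ≈ -1.01003.

-1.01003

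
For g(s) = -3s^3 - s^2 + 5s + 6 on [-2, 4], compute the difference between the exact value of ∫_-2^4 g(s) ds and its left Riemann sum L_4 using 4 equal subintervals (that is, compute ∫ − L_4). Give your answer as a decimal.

Exact integral: ∫_-2^4 g(s) ds = -138.
L_4 = -12.
Error = -138 − (-12) = -126.

-126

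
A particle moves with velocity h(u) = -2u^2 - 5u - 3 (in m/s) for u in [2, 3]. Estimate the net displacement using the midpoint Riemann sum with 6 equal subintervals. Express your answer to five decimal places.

-28.16204

Δu = (3 − 2)/6 = 1/6.
Midpoints: 25/12, 2.25, 29/12, 31/12, 2.75, 35/12.
h(25/12) = -1591/72, h(2.25) = -24.375, h(29/12) = -1927/72, h(31/12) = -2107/72, h(2.75) = -31.875, h(35/12) = -2491/72.
Sum = Δu · [h(25/12) + h(2.25) + h(29/12) + ...].
Sum ≈ -28.16204.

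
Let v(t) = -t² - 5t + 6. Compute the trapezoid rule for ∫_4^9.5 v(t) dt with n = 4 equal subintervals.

-418.81640625

Δt = (9.5 − 4)/4 = 1.375.
v(4) = -30, v(5.375) = -49.765625, v(6.75) = -73.3125, v(8.125) = -100.640625, v(9.5) = -131.75.
T_4 = (Δt/2)·[v(t_0) + 2v(t_1) + 2v(t_2) + 2v(t_3) + v(t_4)].
Sum = -418.81640625.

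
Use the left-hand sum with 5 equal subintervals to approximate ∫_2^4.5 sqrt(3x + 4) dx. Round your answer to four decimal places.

8.9834

Δx = (4.5 − 2)/5 = 0.5.
Left endpoints: 2, 2.5, 3, 3.5, 4.
f(2) ≈ 3.1623, f(2.5) ≈ 3.3912, f(3) ≈ 3.6056, f(3.5) ≈ 3.8079, f(4) ≈ 4.0000.
Sum = Δx · [f(2) + f(2.5) + f(3) + f(3.5) + f(4)].
Sum ≈ 8.9834.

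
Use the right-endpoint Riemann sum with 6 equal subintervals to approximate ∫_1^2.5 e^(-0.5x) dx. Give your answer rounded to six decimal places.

0.600882

Δx = (2.5 − 1)/6 = 0.25.
Right endpoints: 1.25, 1.5, 1.75, 2, 2.25, 2.5.
f(1.25) ≈ 0.535261, f(1.5) ≈ 0.472367, f(1.75) ≈ 0.416862, f(2) ≈ 0.367879, f(2.25) ≈ 0.324652, f(2.5) ≈ 0.286505.
Sum = Δx · [f(1.25) + f(1.5) + f(1.75) + ...].
Sum ≈ 0.600882.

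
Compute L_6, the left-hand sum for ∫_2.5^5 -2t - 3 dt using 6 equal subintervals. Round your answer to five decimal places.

Δt = (5 − 2.5)/6 = 5/12.
Left endpoints: 2.5, 35/12, 10/3, 3.75, 25/6, 55/12.
f(2.5) = -8, f(35/12) = -53/6, f(10/3) = -29/3, f(3.75) = -10.5, f(25/6) = -34/3, f(55/12) = -73/6.
Sum = Δt · [f(2.5) + f(35/12) + f(10/3) + ...].
Sum ≈ -25.20833.

-25.20833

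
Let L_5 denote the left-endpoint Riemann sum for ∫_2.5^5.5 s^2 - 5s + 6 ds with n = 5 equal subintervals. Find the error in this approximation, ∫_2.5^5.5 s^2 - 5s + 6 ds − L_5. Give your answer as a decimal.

2.52

Exact integral: ∫_2.5^5.5 f(s) ds = 8.25.
L_5 = 5.73.
Error = 8.25 − 5.73 = 2.52.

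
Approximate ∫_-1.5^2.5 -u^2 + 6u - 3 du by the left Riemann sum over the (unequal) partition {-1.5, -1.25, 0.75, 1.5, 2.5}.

-23.234375

Subinterval widths: 0.25, 2, 0.75, 1.
Left endpoints: -1.5, -1.25, 0.75, 1.5.
f(-1.5) = -14.25, f(-1.25) = -12.0625, f(0.75) = 0.9375, f(1.5) = 3.75.
Sum = Σ Δu_i · f(u_i).
Sum = -23.234375.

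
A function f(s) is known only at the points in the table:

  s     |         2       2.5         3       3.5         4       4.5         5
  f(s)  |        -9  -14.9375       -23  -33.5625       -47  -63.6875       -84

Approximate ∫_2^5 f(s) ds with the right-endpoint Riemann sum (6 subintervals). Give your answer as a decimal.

-133.09375

Δs = 0.5.
Sum = 0.5·[(-14.9375) + (-23) + (-33.5625) + (-47) + (-63.6875) + (-84)] = -133.09375.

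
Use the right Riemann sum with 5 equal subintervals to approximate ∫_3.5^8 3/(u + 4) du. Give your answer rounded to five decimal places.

Δu = (8 − 3.5)/5 = 0.9.
Right endpoints: 4.4, 5.3, 6.2, 7.1, 8.
f(4.4) = 5/14, f(5.3) = 10/31, f(6.2) = 5/17, f(7.1) = 10/37, f(8) = 0.25.
Sum = Δu · [f(4.4) + f(5.3) + f(6.2) + f(7.1) + f(8)].
Sum ≈ 1.34470.

1.34470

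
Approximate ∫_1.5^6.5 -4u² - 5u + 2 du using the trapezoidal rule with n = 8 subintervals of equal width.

-452.96875

Δu = (6.5 − 1.5)/8 = 0.625.
f(1.5) = -14.5, f(2.125) = -26.6875, f(2.75) = -42, f(3.375) = -60.4375, f(4) = -82, f(4.625) = -106.6875, f(5.25) = -134.5, f(5.875) = -165.4375, f(6.5) = -199.5.
T_8 = (Δu/2)·[f(u_0) + 2f(u_1) + ... + 2f(u_{7}) + f(u_8)].
Sum = -452.96875.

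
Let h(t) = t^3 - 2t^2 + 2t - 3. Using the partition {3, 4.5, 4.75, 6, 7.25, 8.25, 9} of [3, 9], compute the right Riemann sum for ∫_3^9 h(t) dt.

Subinterval widths: 1.5, 0.25, 1.25, 1.25, 1, 0.75.
Right endpoints: 4.5, 4.75, 6, 7.25, 8.25, 9.
h(4.5) = 56.625, h(4.75) = 68.546875, h(6) = 153, h(7.25) = 287.453125, h(8.25) = 438.890625, h(9) = 582.
Sum = Σ Δt_i · h(t_i).
Sum = 1528.03125.

1528.03125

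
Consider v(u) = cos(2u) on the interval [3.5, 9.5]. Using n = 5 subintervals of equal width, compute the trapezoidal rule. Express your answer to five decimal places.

Δu = (9.5 − 3.5)/5 = 1.2.
v(3.5) ≈ 0.75390, v(4.7) ≈ -0.99969, v(5.9) ≈ 0.72043, v(7.1) ≈ -0.06279, v(8.3) ≈ -0.62783, v(9.5) ≈ 0.98870.
T_5 = (Δu/2)·[v(u_0) + 2v(u_1) + ... + 2v(u_{4}) + v(u_5)].
Sum ≈ -0.11829.

-0.11829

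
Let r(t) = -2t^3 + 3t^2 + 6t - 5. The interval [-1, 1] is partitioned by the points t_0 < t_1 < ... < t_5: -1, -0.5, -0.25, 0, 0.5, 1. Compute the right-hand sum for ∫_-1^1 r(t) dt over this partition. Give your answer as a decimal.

Subinterval widths: 0.5, 0.25, 0.25, 0.5, 0.5.
Right endpoints: -0.5, -0.25, 0, 0.5, 1.
r(-0.5) = -7, r(-0.25) = -6.28125, r(0) = -5, r(0.5) = -1.5, r(1) = 2.
Sum = Σ Δt_i · r(t_i).
Sum = -6.0703125.

-6.0703125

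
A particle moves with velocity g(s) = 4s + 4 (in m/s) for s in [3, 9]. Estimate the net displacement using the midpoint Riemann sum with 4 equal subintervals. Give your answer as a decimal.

Δs = (9 − 3)/4 = 1.5.
Midpoints: 3.75, 5.25, 6.75, 8.25.
g(3.75) = 19, g(5.25) = 25, g(6.75) = 31, g(8.25) = 37.
Sum = Δs · [g(3.75) + g(5.25) + g(6.75) + g(8.25)].
Sum = 168.

168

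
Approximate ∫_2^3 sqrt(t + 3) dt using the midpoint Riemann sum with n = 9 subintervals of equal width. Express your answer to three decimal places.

2.344

Δt = (3 − 2)/9 = 1/9.
Midpoints: 37/18, 13/6, 41/18, 43/18, 2.5, 47/18, 49/18, 17/6, 53/18.
f(37/18) ≈ 2.248, f(13/6) ≈ 2.273, f(41/18) ≈ 2.297, f(43/18) ≈ 2.321, f(2.5) ≈ 2.345, f(47/18) ≈ 2.369, f(49/18) ≈ 2.392, f(17/6) ≈ 2.415, f(53/18) ≈ 2.438.
Sum = Δt · [f(37/18) + f(13/6) + f(41/18) + ...].
Sum ≈ 2.344.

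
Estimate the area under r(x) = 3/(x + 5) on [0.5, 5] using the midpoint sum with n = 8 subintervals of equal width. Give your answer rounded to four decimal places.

Δx = (5 − 0.5)/8 = 0.5625.
Midpoints: 0.78125, 1.34375, 1.90625, 2.46875, 3.03125, 3.59375, 4.15625, 4.71875.
r(0.78125) = 96/185, r(1.34375) = 96/203, r(1.90625) = 96/221, r(2.46875) = 96/239, r(3.03125) = 96/257, r(3.59375) = 96/275, r(4.15625) = 96/293, r(4.71875) = 96/311.
Sum = Δx · [r(0.78125) + r(1.34375) + r(1.90625) + ...].
Sum ≈ 1.7926.

1.7926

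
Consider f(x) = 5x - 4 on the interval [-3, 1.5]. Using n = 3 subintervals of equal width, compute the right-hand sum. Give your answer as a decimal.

-18

Δx = (1.5 − (-3))/3 = 1.5.
Right endpoints: -1.5, 0, 1.5.
f(-1.5) = -11.5, f(0) = -4, f(1.5) = 3.5.
Sum = Δx · [f(-1.5) + f(0) + f(1.5)].
Sum = -18.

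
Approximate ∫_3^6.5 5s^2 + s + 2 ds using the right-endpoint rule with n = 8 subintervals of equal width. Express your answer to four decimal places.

474.0244

Δs = (6.5 − 3)/8 = 0.4375.
Right endpoints: 3.4375, 3.875, 4.3125, 4.75, 5.1875, 5.625, 6.0625, 6.5.
f(3.4375) = 64.51953125, f(3.875) = 80.953125, f(4.3125) = 99.30078125, f(4.75) = 119.5625, f(5.1875) = 141.73828125, f(5.625) = 165.828125, f(6.0625) = 191.83203125, f(6.5) = 219.75.
Sum = Δs · [f(3.4375) + f(3.875) + f(4.3125) + ...].
Sum ≈ 474.0244.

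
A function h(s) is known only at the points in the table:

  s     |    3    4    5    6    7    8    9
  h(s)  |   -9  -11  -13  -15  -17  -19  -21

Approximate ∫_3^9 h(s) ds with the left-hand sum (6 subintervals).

-84

Δs = 1.
Sum = 1·[(-9) + (-11) + (-13) + (-15) + (-17) + (-19)] = -84.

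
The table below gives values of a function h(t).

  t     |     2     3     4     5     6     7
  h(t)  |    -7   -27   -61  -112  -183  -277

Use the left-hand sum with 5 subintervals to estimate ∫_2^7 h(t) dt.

Δt = 1.
Sum = 1·[(-7) + (-27) + (-61) + (-112) + (-183)] = -390.

-390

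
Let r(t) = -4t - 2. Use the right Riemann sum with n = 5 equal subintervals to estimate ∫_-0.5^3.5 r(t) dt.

-38.4

Δt = (3.5 − (-0.5))/5 = 0.8.
Right endpoints: 0.3, 1.1, 1.9, 2.7, 3.5.
r(0.3) = -3.2, r(1.1) = -6.4, r(1.9) = -9.6, r(2.7) = -12.8, r(3.5) = -16.
Sum = Δt · [r(0.3) + r(1.1) + r(1.9) + r(2.7) + r(3.5)].
Sum = -38.4.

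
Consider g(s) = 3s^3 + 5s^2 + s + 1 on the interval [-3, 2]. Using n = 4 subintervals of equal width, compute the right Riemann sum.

Δs = (2 − (-3))/4 = 1.25.
Right endpoints: -1.75, -0.5, 0.75, 2.
g(-1.75) = -1.515625, g(-0.5) = 1.375, g(0.75) = 5.828125, g(2) = 47.
Sum = Δs · [g(-1.75) + g(-0.5) + g(0.75) + g(2)].
Sum = 65.859375.

65.859375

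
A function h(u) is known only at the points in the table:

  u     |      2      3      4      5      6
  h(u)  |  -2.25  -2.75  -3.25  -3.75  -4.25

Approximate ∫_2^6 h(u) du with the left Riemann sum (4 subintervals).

-12

Δu = 1.
Sum = 1·[(-2.25) + (-2.75) + (-3.25) + (-3.75)] = -12.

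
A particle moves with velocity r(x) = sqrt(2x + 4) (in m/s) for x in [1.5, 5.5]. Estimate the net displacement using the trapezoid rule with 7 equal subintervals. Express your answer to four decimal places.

Δx = (5.5 − 1.5)/7 = 4/7.
r(1.5) ≈ 2.6458, r(29/14) ≈ 2.8536, r(37/14) ≈ 3.0472, r(45/14) ≈ 3.2293, r(53/14) ≈ 3.4017, r(61/14) ≈ 3.5657, r(69/14) ≈ 3.7225, r(5.5) ≈ 3.8730.
T_7 = (Δx/2)·[r(x_0) + 2r(x_1) + ... + 2r(x_{6}) + r(x_7)].
Sum ≈ 13.1882.

13.1882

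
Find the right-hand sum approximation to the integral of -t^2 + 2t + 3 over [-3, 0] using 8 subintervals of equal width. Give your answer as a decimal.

Δt = (0 − (-3))/8 = 0.375.
Right endpoints: -2.625, -2.25, -1.875, -1.5, -1.125, -0.75, -0.375, 0.
f(-2.625) = -9.140625, f(-2.25) = -6.5625, f(-1.875) = -4.265625, f(-1.5) = -2.25, f(-1.125) = -0.515625, f(-0.75) = 0.9375, f(-0.375) = 2.109375, f(0) = 3.
Sum = Δt · [f(-2.625) + f(-2.25) + f(-1.875) + ...].
Sum = -6.2578125.

-6.2578125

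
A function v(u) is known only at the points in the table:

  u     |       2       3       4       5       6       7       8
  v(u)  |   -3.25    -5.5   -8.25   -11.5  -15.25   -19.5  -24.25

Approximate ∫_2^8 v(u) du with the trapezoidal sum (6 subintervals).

-73.75

Δu = 1.
T_6 = (1/2)·[(-3.25) + 2·(-5.5) + 2·(-8.25) + 2·(-11.5) + 2·(-15.25) + 2·(-19.5) + (-24.25)] = -73.75.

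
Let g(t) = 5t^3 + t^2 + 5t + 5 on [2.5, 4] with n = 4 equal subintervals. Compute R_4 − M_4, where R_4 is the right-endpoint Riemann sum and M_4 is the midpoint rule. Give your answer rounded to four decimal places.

51.2095

R_4 ≈ 369.506836.
M_4 ≈ 318.297363.
R_4 − M_4 ≈ 51.2095.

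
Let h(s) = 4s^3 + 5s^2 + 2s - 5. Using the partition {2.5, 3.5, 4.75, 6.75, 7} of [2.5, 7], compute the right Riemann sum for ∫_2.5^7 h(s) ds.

4256.75

Subinterval widths: 1, 1.25, 2, 0.25.
Right endpoints: 3.5, 4.75, 6.75, 7.
h(3.5) = 234.75, h(4.75) = 546, h(6.75) = 1466.5, h(7) = 1626.
Sum = Σ Δs_i · h(s_i).
Sum = 4256.75.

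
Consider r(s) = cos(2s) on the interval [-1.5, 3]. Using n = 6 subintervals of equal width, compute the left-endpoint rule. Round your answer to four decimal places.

-0.7870

Δs = (3 − (-1.5))/6 = 0.75.
Left endpoints: -1.5, -0.75, 0, 0.75, 1.5, 2.25.
r(-1.5) ≈ -0.9900, r(-0.75) ≈ 0.0707, r(0) ≈ 1.0000, r(0.75) ≈ 0.0707, r(1.5) ≈ -0.9900, r(2.25) ≈ -0.2108.
Sum = Δs · [r(-1.5) + r(-0.75) + r(0) + ...].
Sum ≈ -0.7870.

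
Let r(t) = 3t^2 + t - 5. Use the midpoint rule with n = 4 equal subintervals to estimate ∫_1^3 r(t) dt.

19.875

Δt = (3 − 1)/4 = 0.5.
Midpoints: 1.25, 1.75, 2.25, 2.75.
r(1.25) = 0.9375, r(1.75) = 5.9375, r(2.25) = 12.4375, r(2.75) = 20.4375.
Sum = Δt · [r(1.25) + r(1.75) + r(2.25) + r(2.75)].
Sum = 19.875.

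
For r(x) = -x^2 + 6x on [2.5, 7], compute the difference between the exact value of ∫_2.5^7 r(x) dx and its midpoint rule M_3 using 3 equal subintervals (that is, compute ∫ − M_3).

Exact integral: ∫_2.5^7 r(x) dx = 19.125.
M_3 = 19.96875.
Error = 19.125 − 19.96875 = -0.84375.

-0.84375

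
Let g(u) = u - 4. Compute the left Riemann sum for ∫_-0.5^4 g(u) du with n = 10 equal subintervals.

-11.1375

Δu = (4 − (-0.5))/10 = 0.45.
Left endpoints: -0.5, -0.05, 0.4, 0.85, 1.3, 1.75, 2.2, 2.65, 3.1, 3.55.
g(-0.5) = -4.5, g(-0.05) = -4.05, g(0.4) = -3.6, g(0.85) = -3.15, g(1.3) = -2.7, g(1.75) = -2.25, g(2.2) = -1.8, g(2.65) = -1.35, g(3.1) = -0.9, g(3.55) = -0.45.
Sum = Δu · [g(-0.5) + g(-0.05) + g(0.4) + ...].
Sum = -11.1375.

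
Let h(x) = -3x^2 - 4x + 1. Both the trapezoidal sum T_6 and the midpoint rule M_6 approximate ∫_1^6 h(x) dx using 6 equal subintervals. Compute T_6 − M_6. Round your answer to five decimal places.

T_6 ≈ -281.7361111.
M_6 ≈ -279.1319444.
T_6 − M_6 ≈ -2.60417.

-2.60417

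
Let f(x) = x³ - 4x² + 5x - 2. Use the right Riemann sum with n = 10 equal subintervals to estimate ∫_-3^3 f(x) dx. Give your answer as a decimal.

Δx = (3 − (-3))/10 = 0.6.
Right endpoints: -2.4, -1.8, -1.2, -0.6, 0, 0.6, 1.2, 1.8, 2.4, 3.
f(-2.4) = -50.864, f(-1.8) = -29.792, f(-1.2) = -15.488, f(-0.6) = -6.656, f(0) = -2, f(0.6) = -0.224, f(1.2) = -0.032, f(1.8) = -0.128, f(2.4) = 0.784, f(3) = 4.
Sum = Δx · [f(-2.4) + f(-1.8) + f(-1.2) + ...].
Sum = -60.24.

-60.24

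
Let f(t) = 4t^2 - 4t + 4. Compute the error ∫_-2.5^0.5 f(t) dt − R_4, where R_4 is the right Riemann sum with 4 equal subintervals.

Exact integral: ∫_-2.5^0.5 f(t) dt = 45.
R_4 = 32.625.
Error = 45 − 32.625 = 12.375.

12.375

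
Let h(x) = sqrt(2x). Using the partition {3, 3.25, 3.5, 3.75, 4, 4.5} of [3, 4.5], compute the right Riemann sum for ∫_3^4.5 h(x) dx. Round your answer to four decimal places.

4.1906

Subinterval widths: 0.25, 0.25, 0.25, 0.25, 0.5.
Right endpoints: 3.25, 3.5, 3.75, 4, 4.5.
h(3.25) ≈ 2.5495, h(3.5) ≈ 2.6458, h(3.75) ≈ 2.7386, h(4) ≈ 2.8284, h(4.5) ≈ 3.0000.
Sum = Σ Δx_i · h(x_i).
Sum ≈ 4.1906.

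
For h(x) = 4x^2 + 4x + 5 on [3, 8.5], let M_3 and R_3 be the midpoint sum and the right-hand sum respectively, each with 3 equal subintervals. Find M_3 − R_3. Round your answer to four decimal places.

M_3 ≈ 930.671296.
R_3 ≈ 1201.240741.
M_3 − R_3 ≈ -270.5694.

-270.5694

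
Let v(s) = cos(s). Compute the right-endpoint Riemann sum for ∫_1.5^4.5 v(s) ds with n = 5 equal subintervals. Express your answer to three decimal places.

Δs = (4.5 − 1.5)/5 = 0.6.
Right endpoints: 2.1, 2.7, 3.3, 3.9, 4.5.
v(2.1) ≈ -0.505, v(2.7) ≈ -0.904, v(3.3) ≈ -0.987, v(3.9) ≈ -0.726, v(4.5) ≈ -0.211.
Sum = Δs · [v(2.1) + v(2.7) + v(3.3) + v(3.9) + v(4.5)].
Sum ≈ -2.000.

-2.000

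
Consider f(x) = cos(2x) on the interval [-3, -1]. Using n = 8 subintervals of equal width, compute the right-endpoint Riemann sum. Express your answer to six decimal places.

-0.753962

Δx = (-1 − (-3))/8 = 0.25.
Right endpoints: -2.75, -2.5, -2.25, -2, -1.75, -1.5, -1.25, -1.
f(-2.75) ≈ 0.708670, f(-2.5) ≈ 0.283662, f(-2.25) ≈ -0.210796, f(-2) ≈ -0.653644, f(-1.75) ≈ -0.936457, f(-1.5) ≈ -0.989992, f(-1.25) ≈ -0.801144, f(-1) ≈ -0.416147.
Sum = Δx · [f(-2.75) + f(-2.5) + f(-2.25) + ...].
Sum ≈ -0.753962.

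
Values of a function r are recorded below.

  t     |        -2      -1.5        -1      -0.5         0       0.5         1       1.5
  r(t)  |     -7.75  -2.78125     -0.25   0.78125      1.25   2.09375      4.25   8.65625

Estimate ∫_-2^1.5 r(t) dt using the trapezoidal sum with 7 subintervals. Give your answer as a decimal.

2.8984375

Δt = 0.5.
T_7 = (0.5/2)·[(-7.75) + 2·(-2.78125) + 2·(-0.25) + 2·0.78125 + 2·1.25 + 2·2.09375 + 2·4.25 + 8.65625] = 2.8984375.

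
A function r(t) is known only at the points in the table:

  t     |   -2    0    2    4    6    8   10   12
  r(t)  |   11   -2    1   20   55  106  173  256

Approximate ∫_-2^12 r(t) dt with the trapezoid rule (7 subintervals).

973

Δt = 2.
T_7 = (2/2)·[11 + 2·(-2) + 2·1 + 2·20 + 2·55 + 2·106 + 2·173 + 256] = 973.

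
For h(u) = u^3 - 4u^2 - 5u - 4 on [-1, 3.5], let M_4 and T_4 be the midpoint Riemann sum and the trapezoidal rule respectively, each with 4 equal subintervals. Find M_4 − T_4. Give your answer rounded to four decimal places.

M_4 ≈ -67.240723.
T_4 ≈ -67.596680.
M_4 − T_4 ≈ 0.3560.

0.3560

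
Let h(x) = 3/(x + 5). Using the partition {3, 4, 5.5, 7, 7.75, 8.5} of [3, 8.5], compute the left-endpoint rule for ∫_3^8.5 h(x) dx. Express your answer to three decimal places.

Subinterval widths: 1, 1.5, 1.5, 0.75, 0.75.
Left endpoints: 3, 4, 5.5, 7, 7.75.
h(3) = 0.375, h(4) = 1/3, h(5.5) = 2/7, h(7) = 0.25, h(7.75) = 4/17.
Sum = Σ Δx_i · h(x_i).
Sum ≈ 1.668.

1.668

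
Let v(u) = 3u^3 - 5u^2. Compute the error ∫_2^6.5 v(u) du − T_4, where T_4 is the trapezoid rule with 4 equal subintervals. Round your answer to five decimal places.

Exact integral: ∫_2^6.5 v(u) du = 882.421875.
T_4 ≈ 913.9833984.
Error ≈ 882.421875 − 913.9833984 ≈ -31.56152.

-31.56152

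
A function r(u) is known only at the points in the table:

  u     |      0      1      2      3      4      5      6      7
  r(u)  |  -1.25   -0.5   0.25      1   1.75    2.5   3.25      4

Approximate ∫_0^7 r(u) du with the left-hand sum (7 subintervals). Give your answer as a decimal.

7

Δu = 1.
Sum = 1·[(-1.25) + (-0.5) + 0.25 + 1 + 1.75 + 2.5 + 3.25] = 7.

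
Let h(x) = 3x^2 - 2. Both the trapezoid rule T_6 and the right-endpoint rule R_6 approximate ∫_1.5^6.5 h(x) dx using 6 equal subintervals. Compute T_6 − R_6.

T_6 ≈ 262.98611.
R_6 ≈ 312.98611.
T_6 − R_6 = -50.

-50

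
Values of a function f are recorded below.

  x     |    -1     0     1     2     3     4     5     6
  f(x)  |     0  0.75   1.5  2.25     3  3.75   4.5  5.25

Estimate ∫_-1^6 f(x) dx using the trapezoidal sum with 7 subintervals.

Δx = 1.
T_7 = (1/2)·[0 + 2·0.75 + 2·1.5 + 2·2.25 + 2·3 + 2·3.75 + 2·4.5 + 5.25] = 18.375.

18.375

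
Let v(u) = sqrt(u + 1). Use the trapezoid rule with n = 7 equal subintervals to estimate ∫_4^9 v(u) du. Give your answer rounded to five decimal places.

Δu = (9 − 4)/7 = 5/7.
v(4) ≈ 2.23607, v(33/7) ≈ 2.39046, v(38/7) ≈ 2.53546, v(43/7) ≈ 2.67261, v(48/7) ≈ 2.80306, v(53/7) ≈ 2.92770, v(58/7) ≈ 3.04725, v(9) ≈ 3.16228.
T_7 = (Δu/2)·[v(u_0) + 2v(u_1) + ... + 2v(u_{6}) + v(u_7)].
Sum ≈ 13.62551.

13.62551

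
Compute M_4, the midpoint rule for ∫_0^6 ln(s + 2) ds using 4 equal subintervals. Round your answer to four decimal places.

Δs = (6 − 0)/4 = 1.5.
Midpoints: 0.75, 2.25, 3.75, 5.25.
f(0.75) ≈ 1.0116, f(2.25) ≈ 1.4469, f(3.75) ≈ 1.7492, f(5.25) ≈ 1.9810.
Sum = Δs · [f(0.75) + f(2.25) + f(3.75) + f(5.25)].
Sum ≈ 9.2831.

9.2831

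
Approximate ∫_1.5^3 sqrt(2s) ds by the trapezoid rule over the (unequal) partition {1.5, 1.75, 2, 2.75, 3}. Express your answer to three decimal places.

3.163

Subinterval widths: 0.25, 0.25, 0.75, 0.25.
f(1.5) ≈ 1.732, f(1.75) ≈ 1.871, f(2) ≈ 2.000, f(2.75) ≈ 2.345, f(3) ≈ 2.449.
On each subinterval the trapezoid contributes (Δs_i/2)·[f(s_{i-1}) + f(s_i)].
Sum ≈ 3.163.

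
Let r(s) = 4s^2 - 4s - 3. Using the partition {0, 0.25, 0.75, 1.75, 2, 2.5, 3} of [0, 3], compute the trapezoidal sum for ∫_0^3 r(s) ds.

9.9375

Subinterval widths: 0.25, 0.5, 1, 0.25, 0.5, 0.5.
r(0) = -3, r(0.25) = -3.75, r(0.75) = -3.75, r(1.75) = 2.25, r(2) = 5, r(2.5) = 12, r(3) = 21.
On each subinterval the trapezoid contributes (Δs_i/2)·[r(s_{i-1}) + r(s_i)].
Sum = 9.9375.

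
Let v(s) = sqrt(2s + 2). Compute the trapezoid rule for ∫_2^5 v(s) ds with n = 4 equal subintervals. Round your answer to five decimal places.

8.95183

Δs = (5 − 2)/4 = 0.75.
v(2) ≈ 2.44949, v(2.75) ≈ 2.73861, v(3.5) ≈ 3.00000, v(4.25) ≈ 3.24037, v(5) ≈ 3.46410.
T_4 = (Δs/2)·[v(s_0) + 2v(s_1) + 2v(s_2) + 2v(s_3) + v(s_4)].
Sum ≈ 8.95183.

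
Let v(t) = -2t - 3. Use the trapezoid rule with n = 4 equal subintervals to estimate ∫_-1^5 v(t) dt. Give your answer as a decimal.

Δt = (5 − (-1))/4 = 1.5.
v(-1) = -1, v(0.5) = -4, v(2) = -7, v(3.5) = -10, v(5) = -13.
T_4 = (Δt/2)·[v(t_0) + 2v(t_1) + 2v(t_2) + 2v(t_3) + v(t_4)].
Sum = -42.

-42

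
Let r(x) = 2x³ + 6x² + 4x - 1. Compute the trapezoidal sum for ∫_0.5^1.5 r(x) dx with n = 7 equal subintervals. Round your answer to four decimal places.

12.0408

Δx = (1.5 − 0.5)/7 = 1/7.
r(0.5) = 2.75, r(9/14) = 6287/1372, r(11/14) = 9353/1372, r(13/14) = 13019/1372, r(15/14) = 17333/1372, r(17/14) = 22343/1372, r(19/14) = 28097/1372, r(1.5) = 25.25.
T_7 = (Δx/2)·[r(x_0) + 2r(x_1) + ... + 2r(x_{6}) + r(x_7)].
Sum ≈ 12.0408.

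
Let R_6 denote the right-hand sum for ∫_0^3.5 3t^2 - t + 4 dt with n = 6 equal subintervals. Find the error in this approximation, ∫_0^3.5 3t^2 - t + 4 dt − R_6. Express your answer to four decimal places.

-10.2934

Exact integral: ∫_0^3.5 f(t) dt = 50.75.
R_6 ≈ 61.043403.
Error ≈ 50.75 − 61.043403 ≈ -10.2934.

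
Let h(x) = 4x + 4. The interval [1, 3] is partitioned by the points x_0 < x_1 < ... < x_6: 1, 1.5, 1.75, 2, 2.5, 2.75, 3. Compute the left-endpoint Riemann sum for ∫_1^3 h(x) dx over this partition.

Subinterval widths: 0.5, 0.25, 0.25, 0.5, 0.25, 0.25.
Left endpoints: 1, 1.5, 1.75, 2, 2.5, 2.75.
h(1) = 8, h(1.5) = 10, h(1.75) = 11, h(2) = 12, h(2.5) = 14, h(2.75) = 15.
Sum = Σ Δx_i · h(x_i).
Sum = 22.5.

22.5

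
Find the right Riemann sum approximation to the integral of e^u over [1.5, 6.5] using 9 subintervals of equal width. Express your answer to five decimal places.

861.08211

Δu = (6.5 − 1.5)/9 = 5/9.
Right endpoints: 37/18, 47/18, 19/6, 67/18, 77/18, 29/6, 97/18, 107/18, 6.5.
f(37/18) ≈ 7.81118, f(47/18) ≈ 13.61417, f(19/6) ≈ 23.72826, f(67/18) ≈ 41.35619, f(77/18) ≈ 72.08008, f(29/6) ≈ 125.62903, f(97/18) ≈ 218.95996, f(107/18) ≈ 381.62729, f(6.5) ≈ 665.14163.
Sum = Δu · [f(37/18) + f(47/18) + f(19/6) + ...].
Sum ≈ 861.08211.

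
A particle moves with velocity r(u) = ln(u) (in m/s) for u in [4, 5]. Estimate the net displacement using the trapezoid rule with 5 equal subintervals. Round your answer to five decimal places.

Δu = (5 − 4)/5 = 0.2.
r(4) ≈ 1.38629, r(4.2) ≈ 1.43508, r(4.4) ≈ 1.48160, r(4.6) ≈ 1.52606, r(4.8) ≈ 1.56862, r(5) ≈ 1.60944.
T_5 = (Δu/2)·[r(u_0) + 2r(u_1) + ... + 2r(u_{4}) + r(u_5)].
Sum ≈ 1.50185.

1.50185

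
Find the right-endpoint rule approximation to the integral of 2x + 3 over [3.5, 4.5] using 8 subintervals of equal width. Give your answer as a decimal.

Δx = (4.5 − 3.5)/8 = 0.125.
Right endpoints: 3.625, 3.75, 3.875, 4, 4.125, 4.25, 4.375, 4.5.
f(3.625) = 10.25, f(3.75) = 10.5, f(3.875) = 10.75, f(4) = 11, f(4.125) = 11.25, f(4.25) = 11.5, f(4.375) = 11.75, f(4.5) = 12.
Sum = Δx · [f(3.625) + f(3.75) + f(3.875) + ...].
Sum = 11.125.

11.125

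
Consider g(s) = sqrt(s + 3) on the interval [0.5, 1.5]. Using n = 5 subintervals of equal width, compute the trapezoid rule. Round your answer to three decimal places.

1.999

Δs = (1.5 − 0.5)/5 = 0.2.
g(0.5) ≈ 1.871, g(0.7) ≈ 1.924, g(0.9) ≈ 1.975, g(1.1) ≈ 2.025, g(1.3) ≈ 2.074, g(1.5) ≈ 2.121.
T_5 = (Δs/2)·[g(s_0) + 2g(s_1) + ... + 2g(s_{4}) + g(s_5)].
Sum ≈ 1.999.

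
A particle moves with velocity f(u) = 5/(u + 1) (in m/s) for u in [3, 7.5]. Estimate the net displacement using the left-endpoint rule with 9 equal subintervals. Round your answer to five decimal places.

3.93936

Δu = (7.5 − 3)/9 = 0.5.
Left endpoints: 3, 3.5, 4, 4.5, 5, 5.5, 6, 6.5, 7.
f(3) = 1.25, f(3.5) = 10/9, f(4) = 1, f(4.5) = 10/11, f(5) = 5/6, f(5.5) = 10/13, f(6) = 5/7, f(6.5) = 2/3, f(7) = 0.625.
Sum = Δu · [f(3) + f(3.5) + f(4) + ...].
Sum ≈ 3.93936.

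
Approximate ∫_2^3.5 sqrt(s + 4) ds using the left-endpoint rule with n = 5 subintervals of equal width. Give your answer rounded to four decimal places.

3.8516

Δs = (3.5 − 2)/5 = 0.3.
Left endpoints: 2, 2.3, 2.6, 2.9, 3.2.
f(2) ≈ 2.4495, f(2.3) ≈ 2.5100, f(2.6) ≈ 2.5690, f(2.9) ≈ 2.6268, f(3.2) ≈ 2.6833.
Sum = Δs · [f(2) + f(2.3) + f(2.6) + f(2.9) + f(3.2)].
Sum ≈ 3.8516.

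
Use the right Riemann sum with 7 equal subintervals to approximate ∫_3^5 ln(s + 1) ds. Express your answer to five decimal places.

3.26274

Δs = (5 − 3)/7 = 2/7.
Right endpoints: 23/7, 25/7, 27/7, 29/7, 31/7, 33/7, 5.
f(23/7) ≈ 1.45529, f(25/7) ≈ 1.51983, f(27/7) ≈ 1.58045, f(29/7) ≈ 1.63761, f(31/7) ≈ 1.69168, f(33/7) ≈ 1.74297, f(5) ≈ 1.79176.
Sum = Δs · [f(23/7) + f(25/7) + f(27/7) + ...].
Sum ≈ 3.26274.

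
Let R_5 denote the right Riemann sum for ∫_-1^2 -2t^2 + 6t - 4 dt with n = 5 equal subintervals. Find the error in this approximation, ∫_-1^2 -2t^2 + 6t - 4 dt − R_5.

-3.24

Exact integral: ∫_-1^2 f(t) dt = -9.
R_5 = -5.76.
Error = -9 − (-5.76) = -3.24.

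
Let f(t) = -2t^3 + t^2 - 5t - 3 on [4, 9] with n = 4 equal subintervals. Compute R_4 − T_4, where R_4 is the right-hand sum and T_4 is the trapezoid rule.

R_4 = -3964.0625.
T_4 = -3157.8125.
R_4 − T_4 = -806.25.

-806.25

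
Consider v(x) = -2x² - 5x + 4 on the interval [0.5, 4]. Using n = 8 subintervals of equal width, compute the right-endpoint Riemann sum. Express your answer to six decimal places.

Δx = (4 − 0.5)/8 = 0.4375.
Right endpoints: 0.9375, 1.375, 1.8125, 2.25, 2.6875, 3.125, 3.5625, 4.
v(0.9375) = -2.4453125, v(1.375) = -6.65625, v(1.8125) = -11.6328125, v(2.25) = -17.375, v(2.6875) = -23.8828125, v(3.125) = -31.15625, v(3.5625) = -39.1953125, v(4) = -48.
Sum = Δx · [v(0.9375) + v(1.375) + v(1.8125) + ...].
Sum ≈ -78.900391.

-78.900391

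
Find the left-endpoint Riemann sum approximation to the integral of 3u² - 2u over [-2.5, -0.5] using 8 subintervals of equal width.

24.3125

Δu = (-0.5 − (-2.5))/8 = 0.25.
Left endpoints: -2.5, -2.25, -2, -1.75, -1.5, -1.25, -1, -0.75.
f(-2.5) = 23.75, f(-2.25) = 19.6875, f(-2) = 16, f(-1.75) = 12.6875, f(-1.5) = 9.75, f(-1.25) = 7.1875, f(-1) = 5, f(-0.75) = 3.1875.
Sum = Δu · [f(-2.5) + f(-2.25) + f(-2) + ...].
Sum = 24.3125.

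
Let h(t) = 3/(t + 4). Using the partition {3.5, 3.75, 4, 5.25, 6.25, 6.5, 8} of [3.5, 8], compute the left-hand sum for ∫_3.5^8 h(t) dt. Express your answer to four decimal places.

Subinterval widths: 0.25, 0.25, 1.25, 1, 0.25, 1.5.
Left endpoints: 3.5, 3.75, 4, 5.25, 6.25, 6.5.
h(3.5) = 0.4, h(3.75) = 12/31, h(4) = 0.375, h(5.25) = 12/37, h(6.25) = 12/41, h(6.5) = 2/7.
Sum = Σ Δt_i · h(t_i).
Sum ≈ 1.4916.

1.4916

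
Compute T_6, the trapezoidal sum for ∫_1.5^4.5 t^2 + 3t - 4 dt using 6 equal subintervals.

Δt = (4.5 − 1.5)/6 = 0.5.
f(1.5) = 2.75, f(2) = 6, f(2.5) = 9.75, f(3) = 14, f(3.5) = 18.75, f(4) = 24, f(4.5) = 29.75.
T_6 = (Δt/2)·[f(t_0) + 2f(t_1) + ... + 2f(t_{5}) + f(t_6)].
Sum = 44.375.

44.375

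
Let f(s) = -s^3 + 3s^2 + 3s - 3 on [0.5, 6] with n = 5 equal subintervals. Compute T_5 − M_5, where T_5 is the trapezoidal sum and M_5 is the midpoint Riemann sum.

-11.2303125

T_5 = -78.47125.
M_5 = -67.2409375.
T_5 − M_5 = -11.2303125.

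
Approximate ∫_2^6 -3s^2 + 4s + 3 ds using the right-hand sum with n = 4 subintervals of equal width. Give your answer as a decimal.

-174

Δs = (6 − 2)/4 = 1.
Right endpoints: 3, 4, 5, 6.
f(3) = -12, f(4) = -29, f(5) = -52, f(6) = -81.
Sum = Δs · [f(3) + f(4) + f(5) + f(6)].
Sum = -174.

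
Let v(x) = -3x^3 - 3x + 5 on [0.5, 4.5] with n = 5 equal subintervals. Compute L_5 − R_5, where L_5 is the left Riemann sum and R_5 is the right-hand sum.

L_5 = -213.1.
R_5 = -441.1.
L_5 − R_5 = 228.

228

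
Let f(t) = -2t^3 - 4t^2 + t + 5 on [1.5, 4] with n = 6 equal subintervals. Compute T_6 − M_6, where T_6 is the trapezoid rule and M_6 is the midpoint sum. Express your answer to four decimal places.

T_6 ≈ -188.410012.
M_6 ≈ -186.185619.
T_6 − M_6 ≈ -2.2244.

-2.2244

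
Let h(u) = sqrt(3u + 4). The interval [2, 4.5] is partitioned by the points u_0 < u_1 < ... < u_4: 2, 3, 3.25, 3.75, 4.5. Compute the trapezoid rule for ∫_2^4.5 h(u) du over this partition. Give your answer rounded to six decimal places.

9.234586

Subinterval widths: 1, 0.25, 0.5, 0.75.
h(2) ≈ 3.162278, h(3) ≈ 3.605551, h(3.25) ≈ 3.708099, h(3.75) ≈ 3.905125, h(4.5) ≈ 4.183300.
On each subinterval the trapezoid contributes (Δu_i/2)·[h(u_{i-1}) + h(u_i)].
Sum ≈ 9.234586.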